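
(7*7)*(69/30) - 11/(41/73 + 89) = 1840074/16345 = 112.58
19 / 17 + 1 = 36 / 17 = 2.12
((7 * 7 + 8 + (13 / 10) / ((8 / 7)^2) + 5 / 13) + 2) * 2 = 502361 / 4160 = 120.76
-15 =-15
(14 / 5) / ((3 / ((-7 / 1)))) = -98 / 15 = -6.53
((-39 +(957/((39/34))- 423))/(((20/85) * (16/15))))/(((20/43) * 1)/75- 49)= -99507375/3286504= -30.28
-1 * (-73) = 73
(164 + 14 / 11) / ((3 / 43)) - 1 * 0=26058 / 11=2368.91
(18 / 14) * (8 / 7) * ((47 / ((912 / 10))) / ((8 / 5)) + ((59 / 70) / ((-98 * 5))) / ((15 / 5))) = 30173067 / 63866600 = 0.47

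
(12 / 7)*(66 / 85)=792 / 595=1.33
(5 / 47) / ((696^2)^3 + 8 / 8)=5 / 5342607821353254959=0.00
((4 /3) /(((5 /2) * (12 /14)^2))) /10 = 0.07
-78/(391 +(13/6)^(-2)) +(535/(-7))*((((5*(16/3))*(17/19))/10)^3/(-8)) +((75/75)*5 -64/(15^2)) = 1174389066043/8745739425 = 134.28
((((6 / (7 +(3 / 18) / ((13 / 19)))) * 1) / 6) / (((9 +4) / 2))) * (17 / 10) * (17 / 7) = 1734 / 19775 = 0.09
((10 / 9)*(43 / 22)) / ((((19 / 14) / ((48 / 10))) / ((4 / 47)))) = 19264 / 29469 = 0.65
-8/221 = -0.04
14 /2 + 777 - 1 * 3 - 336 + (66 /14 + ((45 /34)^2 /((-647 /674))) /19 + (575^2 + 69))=16470248427149 /49737478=331143.62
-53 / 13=-4.08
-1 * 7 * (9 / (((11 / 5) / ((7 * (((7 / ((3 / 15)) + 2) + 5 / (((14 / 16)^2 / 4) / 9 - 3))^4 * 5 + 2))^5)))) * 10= -81226510477594832261341051618943785400934784595049704447455644182950971276700750282589653594817765212567438491135814350 / 591115929524599255971866180692629213977653011026939520037236208656924835540811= -137412149496496686141550500000000000000000.00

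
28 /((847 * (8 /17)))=17 /242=0.07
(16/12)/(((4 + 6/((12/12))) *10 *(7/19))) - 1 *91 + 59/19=-876389/9975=-87.86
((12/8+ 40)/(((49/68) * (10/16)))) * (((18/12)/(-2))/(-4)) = 4233/245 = 17.28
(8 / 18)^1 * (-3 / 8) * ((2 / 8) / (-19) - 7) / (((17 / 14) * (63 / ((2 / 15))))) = 0.00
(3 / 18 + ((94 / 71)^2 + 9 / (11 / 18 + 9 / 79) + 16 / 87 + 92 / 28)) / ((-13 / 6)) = -112693517471 / 13715598169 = -8.22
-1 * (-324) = 324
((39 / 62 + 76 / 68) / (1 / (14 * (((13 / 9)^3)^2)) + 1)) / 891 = 62203087583 / 31980009192219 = 0.00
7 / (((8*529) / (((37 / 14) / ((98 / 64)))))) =74 / 25921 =0.00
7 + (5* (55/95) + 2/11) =10.08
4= 4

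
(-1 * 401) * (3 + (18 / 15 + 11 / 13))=-2023.51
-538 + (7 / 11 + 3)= -5878 / 11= -534.36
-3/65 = -0.05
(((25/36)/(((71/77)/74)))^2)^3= 130555372270747819922119140625/4356975551184650304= 29964678648.53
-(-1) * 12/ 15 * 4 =16/ 5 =3.20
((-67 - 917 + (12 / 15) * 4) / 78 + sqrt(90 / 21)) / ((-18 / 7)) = 8582 / 1755 - sqrt(210) / 18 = 4.08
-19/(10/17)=-323/10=-32.30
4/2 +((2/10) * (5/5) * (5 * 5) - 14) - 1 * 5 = -12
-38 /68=-19 /34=-0.56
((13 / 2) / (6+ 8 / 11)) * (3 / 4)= 429 / 592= 0.72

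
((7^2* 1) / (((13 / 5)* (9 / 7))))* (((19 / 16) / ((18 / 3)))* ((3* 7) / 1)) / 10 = 45619 / 7488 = 6.09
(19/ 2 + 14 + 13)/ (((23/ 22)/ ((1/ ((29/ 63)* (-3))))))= -16863/ 667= -25.28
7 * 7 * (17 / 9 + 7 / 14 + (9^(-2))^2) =1536101 / 13122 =117.06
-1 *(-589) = 589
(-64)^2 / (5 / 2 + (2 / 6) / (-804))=9879552 / 6029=1638.67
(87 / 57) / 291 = 29 / 5529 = 0.01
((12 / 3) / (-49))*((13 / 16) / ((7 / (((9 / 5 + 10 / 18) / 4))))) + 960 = 118540111 / 123480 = 959.99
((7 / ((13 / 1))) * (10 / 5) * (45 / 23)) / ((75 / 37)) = 1554 / 1495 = 1.04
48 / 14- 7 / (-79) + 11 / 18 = 41093 / 9954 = 4.13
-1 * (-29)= 29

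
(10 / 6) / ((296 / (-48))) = -10 / 37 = -0.27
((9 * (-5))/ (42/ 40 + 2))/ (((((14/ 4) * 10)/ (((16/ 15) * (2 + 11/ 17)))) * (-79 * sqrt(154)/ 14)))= 8640 * sqrt(154)/ 6308071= 0.02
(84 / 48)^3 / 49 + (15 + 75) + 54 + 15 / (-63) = 193363 / 1344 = 143.87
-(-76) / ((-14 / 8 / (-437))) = 132848 / 7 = 18978.29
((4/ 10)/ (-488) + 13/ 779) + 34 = 32328001/ 950380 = 34.02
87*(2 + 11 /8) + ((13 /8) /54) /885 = 112258723 /382320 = 293.63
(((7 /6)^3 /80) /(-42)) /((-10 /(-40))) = -49 /25920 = -0.00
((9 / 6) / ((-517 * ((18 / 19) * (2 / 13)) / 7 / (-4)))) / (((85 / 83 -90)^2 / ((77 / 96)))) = 1701583 / 30131812800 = 0.00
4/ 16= 1/ 4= 0.25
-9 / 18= -1 / 2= -0.50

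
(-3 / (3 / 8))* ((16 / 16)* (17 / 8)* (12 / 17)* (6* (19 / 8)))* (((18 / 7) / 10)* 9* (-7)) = 2770.20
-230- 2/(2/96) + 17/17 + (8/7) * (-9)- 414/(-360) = -46779/140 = -334.14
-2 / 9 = -0.22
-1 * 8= -8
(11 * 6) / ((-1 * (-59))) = 66 / 59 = 1.12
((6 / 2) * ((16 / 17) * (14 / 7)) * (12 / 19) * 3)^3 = 41278242816 / 33698267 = 1224.94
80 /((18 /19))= 760 /9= 84.44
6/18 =1/3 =0.33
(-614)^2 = 376996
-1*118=-118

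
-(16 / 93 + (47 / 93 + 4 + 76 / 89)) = -15261 / 2759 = -5.53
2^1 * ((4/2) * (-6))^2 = 288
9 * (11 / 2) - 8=83 / 2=41.50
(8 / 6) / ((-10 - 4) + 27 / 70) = -280 / 2859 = -0.10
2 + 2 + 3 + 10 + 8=25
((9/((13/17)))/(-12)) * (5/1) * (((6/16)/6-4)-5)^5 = 1172943290805/4194304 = 279651.47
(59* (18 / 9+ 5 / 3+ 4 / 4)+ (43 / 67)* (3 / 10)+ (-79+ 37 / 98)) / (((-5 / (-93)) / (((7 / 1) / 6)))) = 300591779 / 70350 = 4272.80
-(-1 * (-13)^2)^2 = -28561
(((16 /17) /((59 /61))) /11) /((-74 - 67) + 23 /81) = -39528 /62877067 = -0.00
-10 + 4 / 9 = -86 / 9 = -9.56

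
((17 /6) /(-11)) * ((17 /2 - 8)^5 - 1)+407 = 860111 /2112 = 407.25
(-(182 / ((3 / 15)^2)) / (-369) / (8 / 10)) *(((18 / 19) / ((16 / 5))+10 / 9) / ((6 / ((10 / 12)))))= 109484375 / 36345024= 3.01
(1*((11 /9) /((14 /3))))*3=11 /14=0.79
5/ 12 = 0.42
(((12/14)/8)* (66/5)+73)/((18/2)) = 5209/630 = 8.27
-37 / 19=-1.95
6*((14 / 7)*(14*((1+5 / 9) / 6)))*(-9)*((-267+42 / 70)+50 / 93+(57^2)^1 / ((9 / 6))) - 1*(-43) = -346337093 / 465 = -744810.95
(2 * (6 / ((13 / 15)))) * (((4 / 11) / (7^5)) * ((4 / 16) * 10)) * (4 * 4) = 28800 / 2403401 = 0.01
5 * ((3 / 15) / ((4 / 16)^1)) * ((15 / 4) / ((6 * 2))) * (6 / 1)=15 / 2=7.50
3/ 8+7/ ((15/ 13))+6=1493/ 120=12.44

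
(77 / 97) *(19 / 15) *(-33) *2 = -32186 / 485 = -66.36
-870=-870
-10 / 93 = -0.11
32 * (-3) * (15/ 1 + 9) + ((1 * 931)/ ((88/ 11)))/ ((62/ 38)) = -553703/ 248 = -2232.67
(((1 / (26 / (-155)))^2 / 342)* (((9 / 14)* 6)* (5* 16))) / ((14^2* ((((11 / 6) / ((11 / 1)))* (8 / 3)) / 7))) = 3243375 / 1258712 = 2.58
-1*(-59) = 59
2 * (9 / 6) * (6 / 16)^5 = 729 / 32768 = 0.02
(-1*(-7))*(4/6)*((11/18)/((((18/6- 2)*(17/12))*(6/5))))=770/459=1.68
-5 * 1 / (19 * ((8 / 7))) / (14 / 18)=-45 / 152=-0.30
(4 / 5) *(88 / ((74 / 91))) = 86.57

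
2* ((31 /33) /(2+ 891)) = 62 /29469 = 0.00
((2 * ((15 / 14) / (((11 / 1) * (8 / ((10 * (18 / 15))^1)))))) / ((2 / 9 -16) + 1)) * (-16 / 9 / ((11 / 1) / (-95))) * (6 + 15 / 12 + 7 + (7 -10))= -20250 / 5929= -3.42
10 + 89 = 99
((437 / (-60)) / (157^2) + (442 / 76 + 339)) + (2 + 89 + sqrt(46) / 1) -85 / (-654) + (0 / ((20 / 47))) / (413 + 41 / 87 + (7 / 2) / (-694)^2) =sqrt(46) + 1335250707353 / 3062884740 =442.73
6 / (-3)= -2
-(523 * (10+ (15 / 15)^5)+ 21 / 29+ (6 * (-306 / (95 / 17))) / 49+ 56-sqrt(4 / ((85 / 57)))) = -783378562 / 134995+ 2 * sqrt(4845) / 85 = -5801.38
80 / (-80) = -1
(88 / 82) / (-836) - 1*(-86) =66993 / 779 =86.00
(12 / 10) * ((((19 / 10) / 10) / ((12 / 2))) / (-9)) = -19 / 4500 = -0.00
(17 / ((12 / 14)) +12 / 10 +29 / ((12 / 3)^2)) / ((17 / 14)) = 38381 / 2040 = 18.81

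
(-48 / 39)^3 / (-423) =4096 / 929331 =0.00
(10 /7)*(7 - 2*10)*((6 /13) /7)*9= -540 /49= -11.02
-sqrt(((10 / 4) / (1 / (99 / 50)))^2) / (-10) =0.50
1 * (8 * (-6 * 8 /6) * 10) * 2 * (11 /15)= -2816 /3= -938.67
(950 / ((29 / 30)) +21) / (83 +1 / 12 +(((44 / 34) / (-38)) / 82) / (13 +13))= 30068257986 / 2488816105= 12.08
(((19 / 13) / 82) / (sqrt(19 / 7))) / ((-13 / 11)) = -11 * sqrt(133) / 13858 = -0.01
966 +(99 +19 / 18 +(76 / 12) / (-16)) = 153455 / 144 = 1065.66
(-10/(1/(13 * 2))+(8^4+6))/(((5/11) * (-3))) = -42262/15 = -2817.47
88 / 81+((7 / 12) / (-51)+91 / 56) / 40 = 99299 / 88128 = 1.13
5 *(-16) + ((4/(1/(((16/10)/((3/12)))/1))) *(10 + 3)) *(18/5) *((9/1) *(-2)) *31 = -16715216/25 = -668608.64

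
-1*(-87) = 87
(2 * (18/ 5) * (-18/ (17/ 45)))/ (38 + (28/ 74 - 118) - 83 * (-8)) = -0.59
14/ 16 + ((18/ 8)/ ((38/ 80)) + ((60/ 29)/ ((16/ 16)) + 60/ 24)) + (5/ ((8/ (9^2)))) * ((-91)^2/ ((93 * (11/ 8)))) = 4943160537/ 1503128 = 3288.58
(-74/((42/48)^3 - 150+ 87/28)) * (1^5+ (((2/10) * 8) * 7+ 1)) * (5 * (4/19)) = 70017024/9957197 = 7.03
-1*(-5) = 5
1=1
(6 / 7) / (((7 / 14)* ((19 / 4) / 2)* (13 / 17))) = 1632 / 1729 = 0.94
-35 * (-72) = 2520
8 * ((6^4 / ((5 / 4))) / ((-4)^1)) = -10368 / 5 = -2073.60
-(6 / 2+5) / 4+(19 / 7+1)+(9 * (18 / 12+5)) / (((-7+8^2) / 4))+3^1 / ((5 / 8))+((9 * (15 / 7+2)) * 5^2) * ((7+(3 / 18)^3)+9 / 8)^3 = 500845.72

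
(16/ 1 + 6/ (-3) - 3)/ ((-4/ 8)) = -22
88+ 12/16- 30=235/4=58.75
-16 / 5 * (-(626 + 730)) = 21696 / 5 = 4339.20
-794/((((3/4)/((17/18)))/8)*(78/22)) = -2375648/1053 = -2256.08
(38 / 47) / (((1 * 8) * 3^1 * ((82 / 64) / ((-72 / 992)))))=-0.00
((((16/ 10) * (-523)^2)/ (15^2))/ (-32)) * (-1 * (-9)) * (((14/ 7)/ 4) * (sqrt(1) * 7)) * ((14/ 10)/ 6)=-13402921/ 30000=-446.76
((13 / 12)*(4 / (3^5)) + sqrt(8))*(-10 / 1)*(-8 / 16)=65 / 729 + 10*sqrt(2)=14.23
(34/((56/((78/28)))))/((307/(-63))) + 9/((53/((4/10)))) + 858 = 857.72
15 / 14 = 1.07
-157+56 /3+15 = -370 /3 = -123.33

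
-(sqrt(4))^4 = -16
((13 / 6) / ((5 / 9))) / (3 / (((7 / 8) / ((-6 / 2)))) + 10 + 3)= 273 / 190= 1.44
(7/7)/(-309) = -1/309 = -0.00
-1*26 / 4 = -13 / 2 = -6.50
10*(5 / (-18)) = -25 / 9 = -2.78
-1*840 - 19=-859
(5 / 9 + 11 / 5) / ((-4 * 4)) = -31 / 180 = -0.17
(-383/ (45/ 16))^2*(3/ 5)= 37552384/ 3375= 11126.63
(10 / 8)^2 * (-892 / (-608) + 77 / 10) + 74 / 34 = 682179 / 41344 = 16.50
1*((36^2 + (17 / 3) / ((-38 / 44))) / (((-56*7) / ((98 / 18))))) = -36749 / 2052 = -17.91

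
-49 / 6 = -8.17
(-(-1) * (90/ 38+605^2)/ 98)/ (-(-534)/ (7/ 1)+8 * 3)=1738630/ 46683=37.24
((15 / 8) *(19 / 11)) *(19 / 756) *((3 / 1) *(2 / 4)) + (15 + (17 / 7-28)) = -22069 / 2112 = -10.45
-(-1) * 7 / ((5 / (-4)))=-28 / 5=-5.60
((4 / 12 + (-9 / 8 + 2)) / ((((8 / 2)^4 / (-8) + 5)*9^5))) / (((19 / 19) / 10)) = -145 / 19131876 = -0.00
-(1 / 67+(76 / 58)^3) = -3700813 / 1634063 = -2.26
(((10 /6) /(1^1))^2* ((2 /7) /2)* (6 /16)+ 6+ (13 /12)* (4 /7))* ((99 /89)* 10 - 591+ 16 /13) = -253737847 /64792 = -3916.19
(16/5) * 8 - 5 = 103/5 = 20.60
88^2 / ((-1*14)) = -3872 / 7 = -553.14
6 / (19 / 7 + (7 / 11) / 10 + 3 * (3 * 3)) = 1540 / 7643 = 0.20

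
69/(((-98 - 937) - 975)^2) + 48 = 64641623/1346700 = 48.00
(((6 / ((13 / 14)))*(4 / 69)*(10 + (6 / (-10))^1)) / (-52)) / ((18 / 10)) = -1316 / 34983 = -0.04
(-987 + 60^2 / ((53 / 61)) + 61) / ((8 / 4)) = 85261 / 53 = 1608.70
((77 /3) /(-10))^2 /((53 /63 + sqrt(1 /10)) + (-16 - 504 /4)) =-369086179 /7908505210 - 2614689 * sqrt(10) /79085052100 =-0.05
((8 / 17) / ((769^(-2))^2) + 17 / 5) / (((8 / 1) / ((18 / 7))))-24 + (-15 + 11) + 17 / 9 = 161864768026307 / 3060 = 52896983015.13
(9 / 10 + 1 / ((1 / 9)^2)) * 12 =982.80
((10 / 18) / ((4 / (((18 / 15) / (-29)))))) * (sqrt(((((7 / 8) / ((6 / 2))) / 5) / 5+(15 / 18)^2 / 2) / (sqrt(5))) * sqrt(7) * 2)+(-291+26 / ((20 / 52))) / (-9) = -sqrt(2261) * 5^(3 / 4) / 13050+1117 / 45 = 24.81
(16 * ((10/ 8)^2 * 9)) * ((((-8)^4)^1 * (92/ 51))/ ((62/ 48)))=678297600/ 527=1287092.22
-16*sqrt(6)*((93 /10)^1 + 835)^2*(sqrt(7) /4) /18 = -71284249*sqrt(42) /450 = -1026610.52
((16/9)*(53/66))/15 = 424/4455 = 0.10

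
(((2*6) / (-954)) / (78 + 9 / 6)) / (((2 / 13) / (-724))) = 18824 / 25281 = 0.74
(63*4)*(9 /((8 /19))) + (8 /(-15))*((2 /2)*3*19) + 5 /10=26783 /5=5356.60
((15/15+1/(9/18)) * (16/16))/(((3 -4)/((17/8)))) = -51/8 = -6.38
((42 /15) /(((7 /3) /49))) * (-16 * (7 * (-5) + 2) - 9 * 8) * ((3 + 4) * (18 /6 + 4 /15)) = 15327984 /25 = 613119.36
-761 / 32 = -23.78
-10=-10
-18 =-18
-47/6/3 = -2.61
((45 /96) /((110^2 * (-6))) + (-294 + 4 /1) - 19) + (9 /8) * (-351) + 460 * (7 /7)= -37771361 /154880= -243.88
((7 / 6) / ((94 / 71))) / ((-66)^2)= 497 / 2456784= 0.00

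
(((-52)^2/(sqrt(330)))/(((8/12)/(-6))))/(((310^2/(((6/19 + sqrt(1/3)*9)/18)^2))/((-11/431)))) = 338*sqrt(110)/983703625 + 183703*sqrt(330)/112142213250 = 0.00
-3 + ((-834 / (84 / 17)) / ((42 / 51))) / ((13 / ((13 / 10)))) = -23.50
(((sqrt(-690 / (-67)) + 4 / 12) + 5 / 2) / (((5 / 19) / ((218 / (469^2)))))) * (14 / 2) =35207 / 471345 + 4142 * sqrt(46230) / 10526705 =0.16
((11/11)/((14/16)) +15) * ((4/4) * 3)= 339/7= 48.43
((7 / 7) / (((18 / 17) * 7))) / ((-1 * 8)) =-17 / 1008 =-0.02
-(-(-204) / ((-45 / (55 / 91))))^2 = -559504 / 74529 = -7.51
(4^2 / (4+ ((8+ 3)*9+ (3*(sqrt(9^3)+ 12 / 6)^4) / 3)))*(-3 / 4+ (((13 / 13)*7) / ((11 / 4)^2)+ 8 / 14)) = 2531 / 149788562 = 0.00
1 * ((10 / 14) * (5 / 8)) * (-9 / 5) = -45 / 56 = -0.80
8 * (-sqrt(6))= -8 * sqrt(6)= -19.60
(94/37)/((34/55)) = 2585/629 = 4.11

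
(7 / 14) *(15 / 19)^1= 15 / 38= 0.39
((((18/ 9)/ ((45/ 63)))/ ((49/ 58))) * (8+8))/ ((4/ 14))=928/ 5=185.60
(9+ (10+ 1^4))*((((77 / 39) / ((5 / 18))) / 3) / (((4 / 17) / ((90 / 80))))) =11781 / 52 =226.56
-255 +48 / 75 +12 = -6059 / 25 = -242.36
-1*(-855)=855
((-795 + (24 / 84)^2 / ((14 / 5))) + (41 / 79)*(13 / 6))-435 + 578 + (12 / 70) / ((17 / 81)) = -8983064089 / 13819470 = -650.03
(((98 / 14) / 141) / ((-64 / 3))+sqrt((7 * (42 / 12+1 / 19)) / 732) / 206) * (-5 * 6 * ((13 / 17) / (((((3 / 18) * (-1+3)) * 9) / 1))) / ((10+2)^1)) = 455 / 306816 - 65 * sqrt(81130) / 32470544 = 0.00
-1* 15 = -15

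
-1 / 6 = -0.17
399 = 399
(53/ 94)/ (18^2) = 53/ 30456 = 0.00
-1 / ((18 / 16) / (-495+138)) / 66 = 476 / 99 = 4.81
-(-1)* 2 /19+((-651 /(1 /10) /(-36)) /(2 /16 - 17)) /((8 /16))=-21.33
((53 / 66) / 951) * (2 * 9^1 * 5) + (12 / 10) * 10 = 42109 / 3487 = 12.08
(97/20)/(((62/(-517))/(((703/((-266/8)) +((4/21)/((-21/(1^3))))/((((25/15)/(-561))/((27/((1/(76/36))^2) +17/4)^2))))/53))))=-36143.18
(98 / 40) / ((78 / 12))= 49 / 130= 0.38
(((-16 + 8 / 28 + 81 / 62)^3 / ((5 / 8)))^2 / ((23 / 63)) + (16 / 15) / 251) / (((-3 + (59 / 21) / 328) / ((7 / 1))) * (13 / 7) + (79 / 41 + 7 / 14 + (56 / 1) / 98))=132874578984960386649043777864 / 4670132382962356441775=28451994.10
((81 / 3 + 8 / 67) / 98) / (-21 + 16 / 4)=-1817 / 111622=-0.02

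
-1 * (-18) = 18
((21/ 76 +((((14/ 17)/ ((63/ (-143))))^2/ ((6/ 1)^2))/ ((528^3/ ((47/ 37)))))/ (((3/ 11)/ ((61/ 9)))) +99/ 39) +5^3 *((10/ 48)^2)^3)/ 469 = 1039464317466734567/ 172569619444730167296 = 0.01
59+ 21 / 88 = 5213 / 88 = 59.24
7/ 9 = 0.78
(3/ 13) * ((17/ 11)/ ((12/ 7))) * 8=238/ 143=1.66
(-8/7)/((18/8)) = -32/63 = -0.51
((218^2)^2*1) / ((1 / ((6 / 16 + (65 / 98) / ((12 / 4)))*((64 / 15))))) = 12665839470208 / 2205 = 5744144884.45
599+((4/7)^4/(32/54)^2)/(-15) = 598.98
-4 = -4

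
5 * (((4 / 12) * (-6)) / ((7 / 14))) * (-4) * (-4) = -320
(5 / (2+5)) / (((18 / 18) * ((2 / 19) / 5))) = 475 / 14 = 33.93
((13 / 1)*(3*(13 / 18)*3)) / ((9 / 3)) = 169 / 6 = 28.17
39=39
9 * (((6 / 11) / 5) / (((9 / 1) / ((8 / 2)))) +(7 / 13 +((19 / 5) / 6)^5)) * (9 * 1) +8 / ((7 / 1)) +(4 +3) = 19200935099 / 300300000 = 63.94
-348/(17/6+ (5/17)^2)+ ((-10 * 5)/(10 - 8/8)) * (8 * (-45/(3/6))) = 19648568/5063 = 3880.82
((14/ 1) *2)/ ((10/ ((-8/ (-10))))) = 56/ 25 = 2.24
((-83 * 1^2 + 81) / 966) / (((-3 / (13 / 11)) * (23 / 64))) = 832 / 366597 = 0.00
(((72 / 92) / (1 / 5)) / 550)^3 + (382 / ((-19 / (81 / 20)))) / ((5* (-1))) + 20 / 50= 1283477451337 / 76922815750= 16.69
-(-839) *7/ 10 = 587.30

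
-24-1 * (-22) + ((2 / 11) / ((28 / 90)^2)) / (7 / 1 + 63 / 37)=-619307 / 347116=-1.78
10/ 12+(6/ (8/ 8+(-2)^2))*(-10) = -67/ 6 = -11.17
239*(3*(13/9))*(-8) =-24856/3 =-8285.33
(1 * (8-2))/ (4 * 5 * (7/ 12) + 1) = 9/ 19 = 0.47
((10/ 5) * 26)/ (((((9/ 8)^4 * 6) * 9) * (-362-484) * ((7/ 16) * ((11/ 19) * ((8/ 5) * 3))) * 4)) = -2529280/ 17309564811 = -0.00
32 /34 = 16 /17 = 0.94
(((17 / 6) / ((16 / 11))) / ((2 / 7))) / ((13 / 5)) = 6545 / 2496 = 2.62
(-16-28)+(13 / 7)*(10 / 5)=-282 / 7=-40.29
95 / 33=2.88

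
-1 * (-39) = 39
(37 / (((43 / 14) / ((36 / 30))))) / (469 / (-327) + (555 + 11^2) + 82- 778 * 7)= -1016316 / 329690675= -0.00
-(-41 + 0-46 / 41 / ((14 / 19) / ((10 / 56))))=331661 / 8036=41.27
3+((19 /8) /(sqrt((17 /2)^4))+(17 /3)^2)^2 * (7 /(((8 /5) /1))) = 979256017211 /216486432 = 4523.41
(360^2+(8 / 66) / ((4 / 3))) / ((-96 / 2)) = -1425601 / 528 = -2700.00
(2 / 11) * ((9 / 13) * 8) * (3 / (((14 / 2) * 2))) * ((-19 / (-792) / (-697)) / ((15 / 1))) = -19 / 38373335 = -0.00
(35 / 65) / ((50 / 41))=287 / 650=0.44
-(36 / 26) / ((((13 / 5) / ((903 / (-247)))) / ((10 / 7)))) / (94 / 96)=5572800 / 1961921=2.84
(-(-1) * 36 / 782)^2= 324 / 152881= 0.00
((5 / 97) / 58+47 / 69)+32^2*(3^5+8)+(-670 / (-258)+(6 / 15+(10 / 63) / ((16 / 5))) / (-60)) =108117755384608219 / 420647018400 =257027.27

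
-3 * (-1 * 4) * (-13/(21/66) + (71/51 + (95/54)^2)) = -12620533/28917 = -436.44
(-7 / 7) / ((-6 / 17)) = 17 / 6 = 2.83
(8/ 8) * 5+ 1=6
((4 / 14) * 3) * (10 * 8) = 480 / 7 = 68.57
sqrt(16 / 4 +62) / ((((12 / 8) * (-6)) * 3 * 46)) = -sqrt(66) / 1242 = -0.01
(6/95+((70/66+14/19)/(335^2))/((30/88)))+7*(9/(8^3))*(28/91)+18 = 2890102126537/159664752000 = 18.10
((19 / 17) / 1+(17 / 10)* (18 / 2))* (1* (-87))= -242817 / 170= -1428.34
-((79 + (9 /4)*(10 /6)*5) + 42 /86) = -16897 /172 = -98.24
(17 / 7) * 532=1292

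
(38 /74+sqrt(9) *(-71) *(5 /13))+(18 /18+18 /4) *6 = -23285 /481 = -48.41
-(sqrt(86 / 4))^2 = -43 / 2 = -21.50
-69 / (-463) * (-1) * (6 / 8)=-207 / 1852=-0.11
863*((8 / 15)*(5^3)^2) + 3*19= 21575171 / 3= 7191723.67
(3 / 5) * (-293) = -175.80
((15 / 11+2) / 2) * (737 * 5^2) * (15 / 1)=929625 / 2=464812.50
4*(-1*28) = -112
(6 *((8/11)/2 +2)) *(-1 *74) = -11544/11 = -1049.45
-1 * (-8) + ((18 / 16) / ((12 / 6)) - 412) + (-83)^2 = 103769 / 16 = 6485.56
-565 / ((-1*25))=22.60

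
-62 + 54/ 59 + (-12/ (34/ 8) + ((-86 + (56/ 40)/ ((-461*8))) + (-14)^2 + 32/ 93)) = 79871948887/ 1720064760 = 46.44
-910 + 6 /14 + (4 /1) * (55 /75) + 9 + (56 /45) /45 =-12723628 /14175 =-897.61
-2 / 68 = -1 / 34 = -0.03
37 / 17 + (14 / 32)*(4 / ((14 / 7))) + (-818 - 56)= -118449 / 136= -870.95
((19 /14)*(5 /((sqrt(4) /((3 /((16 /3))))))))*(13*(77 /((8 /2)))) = 122265 /256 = 477.60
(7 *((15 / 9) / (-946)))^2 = 1225 / 8054244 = 0.00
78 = 78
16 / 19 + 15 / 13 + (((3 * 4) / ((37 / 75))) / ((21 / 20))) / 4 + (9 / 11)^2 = 65462440 / 7740733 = 8.46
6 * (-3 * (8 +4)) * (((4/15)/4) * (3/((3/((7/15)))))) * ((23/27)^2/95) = -29624/577125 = -0.05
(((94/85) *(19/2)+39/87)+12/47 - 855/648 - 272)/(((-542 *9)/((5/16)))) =2186406017/130208414976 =0.02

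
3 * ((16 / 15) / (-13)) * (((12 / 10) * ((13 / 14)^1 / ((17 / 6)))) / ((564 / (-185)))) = 888 / 27965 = 0.03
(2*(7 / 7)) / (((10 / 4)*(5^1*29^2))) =4 / 21025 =0.00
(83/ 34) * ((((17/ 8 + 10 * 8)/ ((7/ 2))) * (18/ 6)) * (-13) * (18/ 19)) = -19140381/ 9044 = -2116.36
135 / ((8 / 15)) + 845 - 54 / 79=693583 / 632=1097.44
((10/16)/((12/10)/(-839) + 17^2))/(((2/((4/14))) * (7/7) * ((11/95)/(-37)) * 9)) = -73727125/6721262856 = -0.01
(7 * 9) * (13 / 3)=273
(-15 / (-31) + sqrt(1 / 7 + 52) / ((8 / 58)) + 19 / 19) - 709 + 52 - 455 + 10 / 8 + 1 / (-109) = -14992965 / 13516 + 29 * sqrt(2555) / 28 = -1056.92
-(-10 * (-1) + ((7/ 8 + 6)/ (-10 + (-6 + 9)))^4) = -107495585/ 9834496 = -10.93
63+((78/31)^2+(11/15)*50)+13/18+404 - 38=8177107/17298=472.72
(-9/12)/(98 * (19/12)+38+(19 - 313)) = 9/1210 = 0.01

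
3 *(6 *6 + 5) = 123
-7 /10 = -0.70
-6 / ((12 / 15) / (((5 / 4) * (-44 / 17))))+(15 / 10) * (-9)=183 / 17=10.76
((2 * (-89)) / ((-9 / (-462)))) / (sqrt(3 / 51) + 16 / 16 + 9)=-4660040 / 5097 + 27412 * sqrt(17) / 5097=-892.10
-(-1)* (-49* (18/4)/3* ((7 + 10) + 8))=-3675/2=-1837.50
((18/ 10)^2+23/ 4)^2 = 808201/ 10000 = 80.82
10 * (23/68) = 115/34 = 3.38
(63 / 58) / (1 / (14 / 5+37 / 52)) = 57519 / 15080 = 3.81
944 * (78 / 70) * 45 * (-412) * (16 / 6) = -52005229.71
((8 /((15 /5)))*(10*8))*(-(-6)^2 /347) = -7680 /347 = -22.13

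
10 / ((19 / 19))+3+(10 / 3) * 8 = 119 / 3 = 39.67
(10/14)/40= 1/56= 0.02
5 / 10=1 / 2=0.50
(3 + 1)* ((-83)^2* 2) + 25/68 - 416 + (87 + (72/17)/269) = 1002097649/18292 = 54783.38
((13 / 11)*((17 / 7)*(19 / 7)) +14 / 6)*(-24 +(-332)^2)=1803974000 / 1617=1115630.18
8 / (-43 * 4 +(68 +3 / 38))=-304 / 3949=-0.08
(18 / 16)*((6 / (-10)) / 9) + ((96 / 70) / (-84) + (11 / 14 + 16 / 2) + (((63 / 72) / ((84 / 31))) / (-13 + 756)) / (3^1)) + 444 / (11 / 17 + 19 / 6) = 2551586393347 / 20393745120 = 125.12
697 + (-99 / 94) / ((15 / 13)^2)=1636091 / 2350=696.21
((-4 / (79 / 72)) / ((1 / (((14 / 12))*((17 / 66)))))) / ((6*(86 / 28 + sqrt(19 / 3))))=-286552 / 1584187 + 93296*sqrt(57) / 4752561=-0.03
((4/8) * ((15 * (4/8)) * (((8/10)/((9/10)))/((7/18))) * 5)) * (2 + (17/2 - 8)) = 750/7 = 107.14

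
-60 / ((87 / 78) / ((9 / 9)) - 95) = 1560 / 2441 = 0.64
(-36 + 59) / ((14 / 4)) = 46 / 7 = 6.57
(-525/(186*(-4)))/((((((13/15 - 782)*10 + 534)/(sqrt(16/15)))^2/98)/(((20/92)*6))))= 77175/42480203464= 0.00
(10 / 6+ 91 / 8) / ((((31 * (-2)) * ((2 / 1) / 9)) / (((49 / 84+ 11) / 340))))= -43507 / 1349120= -0.03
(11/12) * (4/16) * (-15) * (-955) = 52525/16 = 3282.81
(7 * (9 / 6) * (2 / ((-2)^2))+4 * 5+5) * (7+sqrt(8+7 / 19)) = 121 * sqrt(3021) / 76+847 / 4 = 299.26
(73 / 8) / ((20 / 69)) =31.48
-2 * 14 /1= -28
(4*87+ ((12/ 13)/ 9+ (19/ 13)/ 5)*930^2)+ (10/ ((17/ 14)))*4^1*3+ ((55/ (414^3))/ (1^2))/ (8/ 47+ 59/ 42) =341971.44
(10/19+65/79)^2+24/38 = 5523573/2253001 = 2.45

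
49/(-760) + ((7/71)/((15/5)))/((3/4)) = -10031/485640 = -0.02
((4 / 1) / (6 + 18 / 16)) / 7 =32 / 399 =0.08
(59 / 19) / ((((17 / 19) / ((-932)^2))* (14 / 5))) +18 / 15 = 640610914 / 595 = 1076657.00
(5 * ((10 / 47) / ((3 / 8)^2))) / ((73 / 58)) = 185600 / 30879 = 6.01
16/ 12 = 4/ 3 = 1.33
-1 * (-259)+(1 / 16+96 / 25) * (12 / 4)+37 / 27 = 2938441 / 10800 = 272.08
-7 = -7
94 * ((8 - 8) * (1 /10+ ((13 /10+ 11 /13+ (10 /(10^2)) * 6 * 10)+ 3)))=0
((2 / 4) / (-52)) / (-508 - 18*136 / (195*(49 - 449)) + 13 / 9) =1125 / 59263328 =0.00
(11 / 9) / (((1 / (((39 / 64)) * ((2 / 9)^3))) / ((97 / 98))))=13871 / 1714608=0.01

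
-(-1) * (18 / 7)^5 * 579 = 1094059872 / 16807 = 65095.49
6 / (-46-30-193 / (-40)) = -0.08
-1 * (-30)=30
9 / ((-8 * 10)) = -9 / 80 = -0.11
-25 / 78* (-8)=100 / 39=2.56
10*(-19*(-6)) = 1140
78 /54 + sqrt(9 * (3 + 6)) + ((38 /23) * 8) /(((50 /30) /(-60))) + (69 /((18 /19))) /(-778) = -149925857 /322092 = -465.48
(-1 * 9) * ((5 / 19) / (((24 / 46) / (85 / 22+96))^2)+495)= -13422400685 / 147136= -91224.45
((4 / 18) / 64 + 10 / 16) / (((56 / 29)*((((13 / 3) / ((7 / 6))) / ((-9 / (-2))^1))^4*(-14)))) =-187499529 / 3743547392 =-0.05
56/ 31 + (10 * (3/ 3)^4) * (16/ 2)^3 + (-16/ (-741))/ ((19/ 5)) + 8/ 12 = 2235700750/ 436449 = 5122.48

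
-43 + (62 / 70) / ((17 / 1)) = -25554 / 595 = -42.95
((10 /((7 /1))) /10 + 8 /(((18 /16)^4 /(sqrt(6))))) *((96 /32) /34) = 3 /238 + 16384 *sqrt(6) /37179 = 1.09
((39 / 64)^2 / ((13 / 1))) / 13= 9 / 4096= 0.00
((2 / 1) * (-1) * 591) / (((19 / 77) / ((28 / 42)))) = -60676 / 19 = -3193.47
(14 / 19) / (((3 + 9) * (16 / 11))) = 77 / 1824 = 0.04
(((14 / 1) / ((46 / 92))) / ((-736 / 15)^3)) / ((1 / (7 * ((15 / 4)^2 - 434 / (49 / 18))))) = 384638625 / 1594753024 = 0.24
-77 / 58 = -1.33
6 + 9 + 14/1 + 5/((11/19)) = 414/11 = 37.64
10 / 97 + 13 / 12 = 1381 / 1164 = 1.19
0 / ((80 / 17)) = 0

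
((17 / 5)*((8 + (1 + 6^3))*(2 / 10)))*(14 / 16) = 1071 / 8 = 133.88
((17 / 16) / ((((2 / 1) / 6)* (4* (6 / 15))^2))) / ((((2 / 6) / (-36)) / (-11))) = 378675 / 256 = 1479.20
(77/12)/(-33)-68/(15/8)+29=-7.46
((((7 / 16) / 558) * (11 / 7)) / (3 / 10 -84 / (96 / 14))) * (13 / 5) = -143 / 533448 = -0.00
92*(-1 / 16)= -23 / 4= -5.75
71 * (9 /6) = 213 /2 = 106.50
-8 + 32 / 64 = -15 / 2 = -7.50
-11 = -11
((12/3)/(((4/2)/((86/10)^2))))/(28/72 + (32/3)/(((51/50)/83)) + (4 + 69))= 8772/55825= 0.16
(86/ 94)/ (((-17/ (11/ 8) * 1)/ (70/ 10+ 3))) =-2365/ 3196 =-0.74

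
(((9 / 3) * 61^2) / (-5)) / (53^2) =-11163 / 14045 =-0.79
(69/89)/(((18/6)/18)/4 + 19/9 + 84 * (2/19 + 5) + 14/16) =47196/26290511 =0.00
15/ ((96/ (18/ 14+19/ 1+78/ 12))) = 1875/ 448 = 4.19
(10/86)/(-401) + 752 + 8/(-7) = 90629173/120701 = 750.86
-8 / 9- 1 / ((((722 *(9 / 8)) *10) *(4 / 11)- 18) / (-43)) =-28231 / 32292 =-0.87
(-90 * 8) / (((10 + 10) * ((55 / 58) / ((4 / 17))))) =-8352 / 935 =-8.93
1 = 1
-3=-3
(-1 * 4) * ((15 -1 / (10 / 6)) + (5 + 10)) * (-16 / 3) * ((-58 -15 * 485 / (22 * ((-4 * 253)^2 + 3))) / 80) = -128068247006 / 281640425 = -454.72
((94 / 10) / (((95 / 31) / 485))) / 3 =141329 / 285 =495.89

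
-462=-462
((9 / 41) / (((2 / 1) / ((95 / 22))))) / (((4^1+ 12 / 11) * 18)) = 95 / 18368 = 0.01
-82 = -82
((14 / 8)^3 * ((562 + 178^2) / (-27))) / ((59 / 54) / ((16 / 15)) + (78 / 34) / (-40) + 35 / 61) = -28674029965 / 6902193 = -4154.34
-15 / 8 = -1.88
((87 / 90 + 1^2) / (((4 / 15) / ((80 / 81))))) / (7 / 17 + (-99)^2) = 5015 / 6748272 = 0.00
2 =2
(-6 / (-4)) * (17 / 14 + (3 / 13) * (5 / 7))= 753 / 364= 2.07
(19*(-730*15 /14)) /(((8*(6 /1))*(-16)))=34675 /1792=19.35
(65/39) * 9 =15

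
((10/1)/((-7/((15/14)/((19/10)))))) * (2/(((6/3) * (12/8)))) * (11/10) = -550/931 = -0.59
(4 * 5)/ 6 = 10/ 3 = 3.33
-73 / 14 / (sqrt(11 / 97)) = -73 * sqrt(1067) / 154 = -15.48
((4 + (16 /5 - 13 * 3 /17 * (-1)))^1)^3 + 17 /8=4214903669 /4913000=857.91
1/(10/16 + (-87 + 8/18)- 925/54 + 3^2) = -216/20317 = -0.01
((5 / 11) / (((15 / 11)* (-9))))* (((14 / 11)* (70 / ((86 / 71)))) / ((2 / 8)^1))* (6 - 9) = 139160 / 4257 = 32.69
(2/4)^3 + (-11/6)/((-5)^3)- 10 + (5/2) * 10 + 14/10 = 49619/3000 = 16.54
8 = 8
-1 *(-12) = 12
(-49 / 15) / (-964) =49 / 14460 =0.00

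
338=338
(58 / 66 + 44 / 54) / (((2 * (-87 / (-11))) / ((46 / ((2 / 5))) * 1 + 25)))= 35210 / 2349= 14.99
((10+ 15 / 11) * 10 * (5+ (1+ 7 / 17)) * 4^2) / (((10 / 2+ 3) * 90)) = 27250 / 1683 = 16.19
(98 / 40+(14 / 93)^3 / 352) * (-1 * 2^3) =-867100276 / 44239635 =-19.60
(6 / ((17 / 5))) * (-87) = -2610 / 17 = -153.53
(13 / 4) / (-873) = -13 / 3492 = -0.00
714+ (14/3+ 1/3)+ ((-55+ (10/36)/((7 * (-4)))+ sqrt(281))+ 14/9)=sqrt(281)+ 335435/504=682.31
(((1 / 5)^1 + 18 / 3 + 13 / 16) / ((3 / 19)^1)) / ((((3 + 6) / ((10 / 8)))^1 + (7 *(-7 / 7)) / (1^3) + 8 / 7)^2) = 870485 / 35344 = 24.63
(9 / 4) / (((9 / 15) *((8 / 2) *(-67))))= -15 / 1072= -0.01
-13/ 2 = -6.50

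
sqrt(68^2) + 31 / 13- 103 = -424 / 13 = -32.62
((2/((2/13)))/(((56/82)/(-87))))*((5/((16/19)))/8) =-4405245/3584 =-1229.14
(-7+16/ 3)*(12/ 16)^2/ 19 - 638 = -193967/ 304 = -638.05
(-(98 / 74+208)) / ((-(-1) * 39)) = -7745 / 1443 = -5.37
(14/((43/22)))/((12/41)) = 3157/129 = 24.47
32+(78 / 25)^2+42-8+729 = 502959 / 625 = 804.73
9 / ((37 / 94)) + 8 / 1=1142 / 37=30.86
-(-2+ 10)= -8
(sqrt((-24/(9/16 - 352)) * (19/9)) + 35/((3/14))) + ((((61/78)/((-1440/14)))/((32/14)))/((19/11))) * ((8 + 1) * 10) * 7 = 162.50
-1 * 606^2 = -367236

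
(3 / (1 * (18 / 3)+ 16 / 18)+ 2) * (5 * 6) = 2265 / 31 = 73.06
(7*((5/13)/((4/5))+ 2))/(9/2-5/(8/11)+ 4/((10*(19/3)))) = -7.51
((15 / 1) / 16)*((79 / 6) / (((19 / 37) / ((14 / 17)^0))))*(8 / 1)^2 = 29230 / 19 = 1538.42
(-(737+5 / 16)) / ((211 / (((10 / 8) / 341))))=-58985 / 4604864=-0.01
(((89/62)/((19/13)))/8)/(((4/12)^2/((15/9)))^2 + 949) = 260325/2012269024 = 0.00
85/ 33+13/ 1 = 514/ 33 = 15.58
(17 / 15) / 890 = 17 / 13350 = 0.00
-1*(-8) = 8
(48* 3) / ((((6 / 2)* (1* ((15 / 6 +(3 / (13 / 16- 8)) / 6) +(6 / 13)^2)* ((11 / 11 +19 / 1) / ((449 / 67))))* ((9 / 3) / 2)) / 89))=2485254512 / 6884317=361.00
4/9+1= 13/9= 1.44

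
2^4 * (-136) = -2176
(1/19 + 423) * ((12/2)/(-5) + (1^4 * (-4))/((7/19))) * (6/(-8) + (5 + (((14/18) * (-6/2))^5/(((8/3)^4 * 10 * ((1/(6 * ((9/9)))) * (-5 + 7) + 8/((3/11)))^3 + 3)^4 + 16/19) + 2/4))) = -11201452169453236957515048978603188759440017163751/462319180493206196529785314116902097240266825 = -24228.83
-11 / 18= -0.61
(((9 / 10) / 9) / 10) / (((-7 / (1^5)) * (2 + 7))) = -1 / 6300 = -0.00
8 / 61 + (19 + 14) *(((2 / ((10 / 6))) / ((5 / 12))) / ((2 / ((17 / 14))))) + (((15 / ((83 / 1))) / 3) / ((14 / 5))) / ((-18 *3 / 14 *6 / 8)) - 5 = 3791258419 / 71768025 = 52.83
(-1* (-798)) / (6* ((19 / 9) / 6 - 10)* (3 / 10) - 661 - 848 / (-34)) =-406980 / 333247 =-1.22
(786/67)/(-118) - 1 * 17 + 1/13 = -874769/51389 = -17.02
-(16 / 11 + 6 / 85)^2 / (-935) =2033476 / 817400375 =0.00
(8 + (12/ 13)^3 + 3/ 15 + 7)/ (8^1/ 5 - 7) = -175612/ 59319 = -2.96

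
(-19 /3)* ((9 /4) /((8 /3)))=-171 /32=-5.34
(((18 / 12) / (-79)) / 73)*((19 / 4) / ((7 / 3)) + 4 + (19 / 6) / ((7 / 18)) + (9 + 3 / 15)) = -9819 / 1614760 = -0.01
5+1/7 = 36/7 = 5.14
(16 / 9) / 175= 16 / 1575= 0.01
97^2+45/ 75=47048/ 5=9409.60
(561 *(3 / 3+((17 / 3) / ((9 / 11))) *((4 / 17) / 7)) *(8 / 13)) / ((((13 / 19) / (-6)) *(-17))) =779152 / 3549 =219.54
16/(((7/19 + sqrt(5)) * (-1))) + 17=7995/439 - 1444 * sqrt(5)/439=10.86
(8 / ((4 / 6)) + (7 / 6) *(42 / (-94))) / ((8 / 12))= 3237 / 188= 17.22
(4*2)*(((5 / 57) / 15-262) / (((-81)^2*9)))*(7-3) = -1433632 / 10097379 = -0.14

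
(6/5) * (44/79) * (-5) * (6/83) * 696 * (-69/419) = 76070016/2747383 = 27.69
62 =62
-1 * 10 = -10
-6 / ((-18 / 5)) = 5 / 3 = 1.67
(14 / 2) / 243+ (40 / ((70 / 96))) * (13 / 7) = 1213399 / 11907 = 101.91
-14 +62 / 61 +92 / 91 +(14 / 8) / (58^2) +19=524943961 / 74694256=7.03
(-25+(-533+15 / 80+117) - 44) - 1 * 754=-19821 / 16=-1238.81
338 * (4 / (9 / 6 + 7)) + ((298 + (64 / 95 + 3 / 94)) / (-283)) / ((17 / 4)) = 3411425998 / 21481115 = 158.81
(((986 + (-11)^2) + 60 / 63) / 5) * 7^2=162869 / 15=10857.93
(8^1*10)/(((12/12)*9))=8.89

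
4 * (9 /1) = 36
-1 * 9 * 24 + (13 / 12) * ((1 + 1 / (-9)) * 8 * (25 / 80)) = -5767 / 27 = -213.59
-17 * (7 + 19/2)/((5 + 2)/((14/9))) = -187/3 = -62.33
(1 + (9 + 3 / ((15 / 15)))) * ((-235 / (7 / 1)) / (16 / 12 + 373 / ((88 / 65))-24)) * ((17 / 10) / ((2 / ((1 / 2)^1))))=-342771 / 467257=-0.73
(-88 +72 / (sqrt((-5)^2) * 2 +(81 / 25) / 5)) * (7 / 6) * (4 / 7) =-216256 / 3993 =-54.16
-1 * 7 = -7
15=15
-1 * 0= 0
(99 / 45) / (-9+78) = 0.03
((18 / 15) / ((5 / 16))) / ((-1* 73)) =-0.05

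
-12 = -12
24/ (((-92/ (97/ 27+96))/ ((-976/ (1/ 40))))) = 1014285.60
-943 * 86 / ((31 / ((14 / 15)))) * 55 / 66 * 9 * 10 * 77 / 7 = -62445460 / 31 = -2014369.68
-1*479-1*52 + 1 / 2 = -1061 / 2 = -530.50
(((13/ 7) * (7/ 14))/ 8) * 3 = 39/ 112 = 0.35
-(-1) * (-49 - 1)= -50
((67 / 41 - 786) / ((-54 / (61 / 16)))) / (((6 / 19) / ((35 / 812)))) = 186361405 / 24655104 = 7.56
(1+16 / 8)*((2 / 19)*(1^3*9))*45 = 2430 / 19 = 127.89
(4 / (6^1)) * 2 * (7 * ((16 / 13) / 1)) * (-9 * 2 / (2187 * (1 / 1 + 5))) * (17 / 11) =-7616 / 312741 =-0.02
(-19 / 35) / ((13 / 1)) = -0.04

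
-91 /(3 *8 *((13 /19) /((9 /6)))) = -133 /16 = -8.31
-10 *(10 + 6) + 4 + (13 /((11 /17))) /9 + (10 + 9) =-13342 /99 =-134.77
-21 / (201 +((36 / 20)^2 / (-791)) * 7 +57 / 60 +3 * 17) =-237300 / 2858011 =-0.08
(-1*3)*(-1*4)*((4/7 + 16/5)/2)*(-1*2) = -1584/35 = -45.26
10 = 10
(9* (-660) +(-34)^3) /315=-45244 /315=-143.63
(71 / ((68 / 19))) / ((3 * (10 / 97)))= 130853 / 2040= 64.14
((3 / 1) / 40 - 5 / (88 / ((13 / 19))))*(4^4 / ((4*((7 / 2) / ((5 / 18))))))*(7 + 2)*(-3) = -7248 / 1463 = -4.95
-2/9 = -0.22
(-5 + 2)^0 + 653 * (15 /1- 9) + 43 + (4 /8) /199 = 1576877 /398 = 3962.00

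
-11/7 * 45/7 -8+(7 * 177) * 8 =484801/49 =9893.90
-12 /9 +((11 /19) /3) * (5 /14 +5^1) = -239 /798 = -0.30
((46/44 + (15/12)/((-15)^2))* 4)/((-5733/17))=-35377/2837835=-0.01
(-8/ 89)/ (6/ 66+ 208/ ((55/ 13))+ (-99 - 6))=0.00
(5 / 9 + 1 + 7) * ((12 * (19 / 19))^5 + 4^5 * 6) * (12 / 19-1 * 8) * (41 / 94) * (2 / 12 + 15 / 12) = -79825123840 / 8037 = -9932204.04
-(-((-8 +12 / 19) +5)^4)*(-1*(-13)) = 53308125 / 130321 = 409.05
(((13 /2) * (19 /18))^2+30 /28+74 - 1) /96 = 1099039 /870912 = 1.26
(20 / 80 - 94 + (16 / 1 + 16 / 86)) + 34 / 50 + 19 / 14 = -2273357 / 30100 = -75.53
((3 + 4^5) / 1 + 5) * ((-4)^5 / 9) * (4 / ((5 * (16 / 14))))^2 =-4315136 / 75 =-57535.15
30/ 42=5/ 7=0.71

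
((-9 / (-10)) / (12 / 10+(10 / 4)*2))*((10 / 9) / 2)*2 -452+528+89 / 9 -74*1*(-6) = 147884 / 279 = 530.05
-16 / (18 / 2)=-16 / 9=-1.78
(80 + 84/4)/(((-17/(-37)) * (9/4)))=14948/153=97.70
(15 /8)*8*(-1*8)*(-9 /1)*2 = 2160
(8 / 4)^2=4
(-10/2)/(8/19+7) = -95/141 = -0.67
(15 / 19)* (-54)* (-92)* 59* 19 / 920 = 4779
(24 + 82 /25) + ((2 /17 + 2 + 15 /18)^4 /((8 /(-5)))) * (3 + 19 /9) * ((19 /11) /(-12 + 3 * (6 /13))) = 428839480570187 /6429647030400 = 66.70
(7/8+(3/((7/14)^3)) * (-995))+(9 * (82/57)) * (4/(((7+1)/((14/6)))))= -3627331/152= -23864.02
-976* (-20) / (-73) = -19520 / 73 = -267.40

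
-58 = -58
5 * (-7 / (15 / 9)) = -21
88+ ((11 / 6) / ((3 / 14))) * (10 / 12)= 5137 / 54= 95.13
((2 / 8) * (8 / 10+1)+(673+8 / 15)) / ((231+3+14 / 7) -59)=40439 / 10620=3.81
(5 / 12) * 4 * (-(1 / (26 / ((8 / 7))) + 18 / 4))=-4135 / 546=-7.57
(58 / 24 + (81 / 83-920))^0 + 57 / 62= 119 / 62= 1.92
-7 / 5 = -1.40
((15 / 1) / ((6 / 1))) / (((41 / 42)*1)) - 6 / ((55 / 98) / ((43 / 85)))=-545769 / 191675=-2.85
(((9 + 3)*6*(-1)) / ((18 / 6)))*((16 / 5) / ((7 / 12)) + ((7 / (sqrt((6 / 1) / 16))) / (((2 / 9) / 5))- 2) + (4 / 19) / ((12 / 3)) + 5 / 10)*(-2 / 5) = 128904 / 3325 + 1008*sqrt(6) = 2507.85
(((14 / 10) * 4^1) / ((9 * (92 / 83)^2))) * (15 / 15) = 48223 / 95220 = 0.51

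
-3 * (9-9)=0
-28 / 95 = -0.29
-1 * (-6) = 6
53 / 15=3.53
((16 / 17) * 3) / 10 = 0.28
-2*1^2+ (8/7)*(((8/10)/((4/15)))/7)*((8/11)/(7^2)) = -52630/26411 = -1.99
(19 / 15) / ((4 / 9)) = 57 / 20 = 2.85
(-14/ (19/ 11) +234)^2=51028.43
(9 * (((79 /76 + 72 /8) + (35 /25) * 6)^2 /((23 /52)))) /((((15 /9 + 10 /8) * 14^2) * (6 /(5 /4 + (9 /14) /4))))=189010107 /66424000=2.85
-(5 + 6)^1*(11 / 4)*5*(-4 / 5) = 121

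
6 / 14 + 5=38 / 7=5.43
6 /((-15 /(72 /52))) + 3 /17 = -417 /1105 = -0.38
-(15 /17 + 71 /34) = -101 /34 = -2.97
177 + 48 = 225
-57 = -57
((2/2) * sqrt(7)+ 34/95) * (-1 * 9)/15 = -3 * sqrt(7)/5 - 102/475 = -1.80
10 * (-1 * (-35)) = 350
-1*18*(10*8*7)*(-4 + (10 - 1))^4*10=-63000000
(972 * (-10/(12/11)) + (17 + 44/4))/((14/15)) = -66615/7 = -9516.43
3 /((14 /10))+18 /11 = 291 /77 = 3.78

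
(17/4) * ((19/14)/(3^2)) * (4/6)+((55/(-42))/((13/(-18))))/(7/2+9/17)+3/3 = 2527579/1346436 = 1.88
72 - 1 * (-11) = 83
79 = 79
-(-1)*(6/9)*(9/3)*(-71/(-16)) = 71/8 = 8.88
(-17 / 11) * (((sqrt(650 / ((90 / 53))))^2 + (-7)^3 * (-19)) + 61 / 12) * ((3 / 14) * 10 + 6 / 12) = -28202.32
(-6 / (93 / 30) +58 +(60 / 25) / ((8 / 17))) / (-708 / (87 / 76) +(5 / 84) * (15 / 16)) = -123170656 / 1245363465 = -0.10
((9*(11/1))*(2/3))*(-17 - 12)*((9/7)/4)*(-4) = 2460.86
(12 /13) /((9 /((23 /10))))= 46 /195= 0.24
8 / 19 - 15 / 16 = -157 / 304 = -0.52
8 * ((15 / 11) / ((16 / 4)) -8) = -674 / 11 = -61.27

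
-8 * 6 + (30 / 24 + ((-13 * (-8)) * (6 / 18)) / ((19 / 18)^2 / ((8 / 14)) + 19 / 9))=-804469 / 21052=-38.21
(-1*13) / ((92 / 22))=-143 / 46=-3.11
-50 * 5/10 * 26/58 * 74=-24050/29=-829.31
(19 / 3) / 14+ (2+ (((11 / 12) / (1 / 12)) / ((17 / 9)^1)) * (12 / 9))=7295 / 714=10.22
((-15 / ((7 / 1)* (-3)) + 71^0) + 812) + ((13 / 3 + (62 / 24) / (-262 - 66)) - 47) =7081229 / 9184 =771.04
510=510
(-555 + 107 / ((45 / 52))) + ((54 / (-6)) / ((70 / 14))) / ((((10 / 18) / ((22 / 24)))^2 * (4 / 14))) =-16146263 / 36000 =-448.51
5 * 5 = 25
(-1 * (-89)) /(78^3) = 0.00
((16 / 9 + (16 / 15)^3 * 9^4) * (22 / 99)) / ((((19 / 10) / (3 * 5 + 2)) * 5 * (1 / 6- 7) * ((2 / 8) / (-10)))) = 9748427776 / 525825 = 18539.30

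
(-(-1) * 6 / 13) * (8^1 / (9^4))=16 / 28431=0.00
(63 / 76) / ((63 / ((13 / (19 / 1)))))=13 / 1444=0.01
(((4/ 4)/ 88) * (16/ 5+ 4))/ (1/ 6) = 27/ 55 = 0.49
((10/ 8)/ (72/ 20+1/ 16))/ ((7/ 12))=1200/ 2051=0.59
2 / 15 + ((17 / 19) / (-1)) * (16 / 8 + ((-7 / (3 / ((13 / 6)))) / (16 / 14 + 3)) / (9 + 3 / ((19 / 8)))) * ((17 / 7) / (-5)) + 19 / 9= 15943391 / 5206950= 3.06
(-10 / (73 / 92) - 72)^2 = 38142976 / 5329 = 7157.62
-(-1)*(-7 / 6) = -7 / 6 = -1.17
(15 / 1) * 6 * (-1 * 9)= -810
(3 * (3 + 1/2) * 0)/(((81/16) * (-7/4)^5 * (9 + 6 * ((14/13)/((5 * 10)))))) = 0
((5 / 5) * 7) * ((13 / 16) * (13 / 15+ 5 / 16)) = 6.71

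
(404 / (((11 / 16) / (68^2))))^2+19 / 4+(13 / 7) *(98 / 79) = 282309458485583245 / 38236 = 7383341837158.26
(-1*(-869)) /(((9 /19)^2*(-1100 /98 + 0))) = -1397431 /4050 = -345.04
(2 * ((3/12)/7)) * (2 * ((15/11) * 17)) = 255/77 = 3.31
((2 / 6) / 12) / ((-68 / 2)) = -1 / 1224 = -0.00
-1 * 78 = -78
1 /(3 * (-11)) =-1 /33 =-0.03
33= 33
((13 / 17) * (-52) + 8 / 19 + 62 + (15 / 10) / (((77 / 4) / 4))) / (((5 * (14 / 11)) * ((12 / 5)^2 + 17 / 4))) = 5712380 / 15842827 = 0.36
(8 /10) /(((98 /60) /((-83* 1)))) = -1992 /49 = -40.65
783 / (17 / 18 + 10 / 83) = 1169802 / 1591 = 735.26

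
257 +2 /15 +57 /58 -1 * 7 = 218471 /870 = 251.12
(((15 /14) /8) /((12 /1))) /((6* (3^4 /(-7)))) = -5 /31104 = -0.00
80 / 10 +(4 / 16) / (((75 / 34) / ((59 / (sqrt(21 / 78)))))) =8 +1003 * sqrt(182) / 1050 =20.89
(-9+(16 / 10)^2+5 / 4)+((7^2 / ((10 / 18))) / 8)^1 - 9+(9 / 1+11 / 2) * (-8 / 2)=-12233 / 200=-61.16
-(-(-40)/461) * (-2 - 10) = 480/461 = 1.04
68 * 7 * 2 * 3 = 2856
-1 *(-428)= 428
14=14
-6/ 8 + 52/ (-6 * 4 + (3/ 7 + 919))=-4337/ 6268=-0.69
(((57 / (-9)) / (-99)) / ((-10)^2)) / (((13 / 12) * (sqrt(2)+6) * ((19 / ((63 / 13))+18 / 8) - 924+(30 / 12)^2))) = -798 / 6980555725+133 * sqrt(2) / 6980555725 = -0.00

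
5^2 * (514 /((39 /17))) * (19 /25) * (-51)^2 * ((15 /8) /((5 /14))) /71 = 1511381277 /1846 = 818733.09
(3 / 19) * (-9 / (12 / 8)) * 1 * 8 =-144 / 19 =-7.58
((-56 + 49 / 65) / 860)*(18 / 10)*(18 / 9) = -32319 / 139750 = -0.23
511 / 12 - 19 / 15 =2479 / 60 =41.32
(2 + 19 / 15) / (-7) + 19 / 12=67 / 60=1.12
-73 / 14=-5.21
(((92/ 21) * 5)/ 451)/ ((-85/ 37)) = -3404/ 161007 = -0.02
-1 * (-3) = 3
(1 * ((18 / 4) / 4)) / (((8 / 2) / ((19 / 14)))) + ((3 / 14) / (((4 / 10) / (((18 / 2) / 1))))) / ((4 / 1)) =711 / 448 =1.59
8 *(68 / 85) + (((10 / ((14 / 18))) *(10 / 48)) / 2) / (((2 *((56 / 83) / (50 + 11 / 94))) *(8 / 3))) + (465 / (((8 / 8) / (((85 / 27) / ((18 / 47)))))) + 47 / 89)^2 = 2558783717338807201679 / 175083776501760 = 14614624.89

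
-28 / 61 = -0.46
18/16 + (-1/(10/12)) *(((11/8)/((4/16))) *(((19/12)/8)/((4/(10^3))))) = -5207/16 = -325.44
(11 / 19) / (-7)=-11 / 133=-0.08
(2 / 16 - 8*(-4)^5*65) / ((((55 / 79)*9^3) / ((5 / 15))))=112175813 / 320760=349.72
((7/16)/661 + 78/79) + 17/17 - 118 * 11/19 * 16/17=-16815248917/269867792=-62.31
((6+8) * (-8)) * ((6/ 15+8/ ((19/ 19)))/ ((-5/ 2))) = 9408/ 25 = 376.32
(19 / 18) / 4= 19 / 72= 0.26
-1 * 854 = -854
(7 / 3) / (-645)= -7 / 1935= -0.00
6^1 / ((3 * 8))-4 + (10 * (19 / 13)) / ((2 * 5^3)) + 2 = -2199 / 1300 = -1.69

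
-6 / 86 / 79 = -3 / 3397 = -0.00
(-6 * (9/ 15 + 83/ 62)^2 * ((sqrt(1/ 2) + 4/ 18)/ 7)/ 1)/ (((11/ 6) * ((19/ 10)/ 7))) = -3250809 * sqrt(2)/ 1004245-1444804/ 1004245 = -6.02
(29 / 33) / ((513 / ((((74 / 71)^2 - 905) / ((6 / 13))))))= -156168103 / 46548594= -3.35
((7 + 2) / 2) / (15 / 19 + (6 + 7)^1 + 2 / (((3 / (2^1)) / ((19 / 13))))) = 6669 / 23324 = 0.29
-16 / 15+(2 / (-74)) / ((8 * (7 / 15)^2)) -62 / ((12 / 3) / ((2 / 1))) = -6979799 / 217560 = -32.08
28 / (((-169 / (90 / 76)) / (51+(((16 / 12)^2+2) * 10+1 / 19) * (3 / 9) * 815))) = -370887860 / 183027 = -2026.41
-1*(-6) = 6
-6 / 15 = -2 / 5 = -0.40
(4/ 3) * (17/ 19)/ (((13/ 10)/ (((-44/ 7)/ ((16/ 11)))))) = -3.97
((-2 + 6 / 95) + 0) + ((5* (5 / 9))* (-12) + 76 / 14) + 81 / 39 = -720077 / 25935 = -27.76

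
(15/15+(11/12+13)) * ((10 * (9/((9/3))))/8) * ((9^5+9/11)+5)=581394685/176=3303378.89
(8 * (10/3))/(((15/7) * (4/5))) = 140/9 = 15.56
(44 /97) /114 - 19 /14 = -104743 /77406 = -1.35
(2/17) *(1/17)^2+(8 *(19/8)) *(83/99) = 7747999/486387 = 15.93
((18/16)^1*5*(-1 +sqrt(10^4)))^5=1754844108017034375/32768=53553592163605.79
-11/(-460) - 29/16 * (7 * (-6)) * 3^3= 1890967/920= 2055.40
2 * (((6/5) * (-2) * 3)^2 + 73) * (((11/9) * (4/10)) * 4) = 549296/1125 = 488.26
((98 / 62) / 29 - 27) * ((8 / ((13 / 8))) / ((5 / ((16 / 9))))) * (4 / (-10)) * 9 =49610752 / 292175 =169.80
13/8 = 1.62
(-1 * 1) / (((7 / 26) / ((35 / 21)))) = -130 / 21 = -6.19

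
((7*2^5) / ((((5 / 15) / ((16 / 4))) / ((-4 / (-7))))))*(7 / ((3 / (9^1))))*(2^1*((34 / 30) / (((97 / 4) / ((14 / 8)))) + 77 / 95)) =530460672 / 9215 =57564.91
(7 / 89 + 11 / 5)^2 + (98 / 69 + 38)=609573524 / 13663725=44.61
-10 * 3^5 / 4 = -1215 / 2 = -607.50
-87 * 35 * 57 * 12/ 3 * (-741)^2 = -381204975060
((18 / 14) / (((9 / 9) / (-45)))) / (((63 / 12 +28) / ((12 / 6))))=-3240 / 931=-3.48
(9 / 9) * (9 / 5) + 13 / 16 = 209 / 80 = 2.61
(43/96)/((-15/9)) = -43/160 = -0.27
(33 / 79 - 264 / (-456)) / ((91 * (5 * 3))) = 1496 / 2048865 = 0.00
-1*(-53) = 53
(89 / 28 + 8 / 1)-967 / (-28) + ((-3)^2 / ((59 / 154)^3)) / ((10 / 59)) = 120615916 / 121835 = 989.99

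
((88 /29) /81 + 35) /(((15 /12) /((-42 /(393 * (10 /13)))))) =-3.89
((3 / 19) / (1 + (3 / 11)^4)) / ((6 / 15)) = 219615 / 559436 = 0.39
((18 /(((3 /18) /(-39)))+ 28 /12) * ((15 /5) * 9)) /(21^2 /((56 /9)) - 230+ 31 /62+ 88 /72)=8183592 /11333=722.10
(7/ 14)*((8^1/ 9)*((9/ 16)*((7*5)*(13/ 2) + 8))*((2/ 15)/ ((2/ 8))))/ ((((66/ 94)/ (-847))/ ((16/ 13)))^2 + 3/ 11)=526401094912/ 4572107445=115.13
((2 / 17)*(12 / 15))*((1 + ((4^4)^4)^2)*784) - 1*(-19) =115697978830306307743439 / 85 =1361152692121250679334.58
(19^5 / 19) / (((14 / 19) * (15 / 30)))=2476099 / 7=353728.43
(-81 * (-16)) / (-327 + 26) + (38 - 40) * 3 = -3102 / 301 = -10.31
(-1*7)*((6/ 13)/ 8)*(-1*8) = 3.23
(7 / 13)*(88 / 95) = 616 / 1235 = 0.50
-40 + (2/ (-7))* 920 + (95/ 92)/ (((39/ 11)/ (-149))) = -8696495/ 25116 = -346.25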